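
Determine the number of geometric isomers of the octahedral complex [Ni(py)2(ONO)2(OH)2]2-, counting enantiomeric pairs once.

5

Systematic placement gives 5 geometric isomers: py trans, ONO trans, OH trans; py cis, ONO cis, OH trans; py trans, ONO cis, OH cis; py cis, ONO cis, OH cis (chiral); py cis, ONO trans, OH cis.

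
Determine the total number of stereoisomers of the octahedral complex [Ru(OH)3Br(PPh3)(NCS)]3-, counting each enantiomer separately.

5

The six octahedral sites form three mutually perpendicular trans pairs.
Systematic placement gives 4 geometric isomers: OH mer (3 arrangements); OH fac (chiral).
One of these lacks any improper symmetry element and so occurs as an enantiomeric pair, giving 4 + 1 = 5 stereoisomers in total.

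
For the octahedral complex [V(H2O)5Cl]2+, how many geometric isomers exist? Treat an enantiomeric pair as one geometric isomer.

1

An octahedron has six vertices in three trans pairs; every non-trans pair is cis.
Only one geometric arrangement is possible.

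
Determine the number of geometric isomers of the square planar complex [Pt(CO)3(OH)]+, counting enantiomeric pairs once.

In a square planar complex each vertex has one trans partner and two cis neighbours.
Only one geometric arrangement is possible.

1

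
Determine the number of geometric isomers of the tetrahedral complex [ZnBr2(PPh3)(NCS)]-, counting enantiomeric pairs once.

All four vertices of a tetrahedron are equivalent and mutually adjacent, so cis/trans isomerism cannot arise.
Only one geometric arrangement is possible.

1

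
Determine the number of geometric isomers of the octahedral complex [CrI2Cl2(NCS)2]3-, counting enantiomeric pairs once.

5

An octahedron has six vertices in three trans pairs; every non-trans pair is cis.
Systematic placement gives 5 geometric isomers: I trans, Cl trans, NCS trans; I cis, Cl trans, NCS cis; I cis, Cl cis, NCS trans; I cis, Cl cis, NCS cis (chiral); I trans, Cl cis, NCS cis.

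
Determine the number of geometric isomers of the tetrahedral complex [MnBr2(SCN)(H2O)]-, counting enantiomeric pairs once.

1

Only one geometric arrangement is possible.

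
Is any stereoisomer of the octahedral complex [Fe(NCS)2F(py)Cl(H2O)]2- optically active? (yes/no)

In an octahedral complex each vertex has one trans partner and four cis neighbours.
Placing the ligands in turn and identifying arrangements related by rotation or reflection leaves 9 distinct geometric isomers.
Of these, 6 lack any improper symmetry element and so occur as enantiomeric pairs, giving 9 + 6 = 15 stereoisomers in total.

yes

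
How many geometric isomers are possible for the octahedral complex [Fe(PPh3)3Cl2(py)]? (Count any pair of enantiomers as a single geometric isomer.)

The six octahedral sites form three mutually perpendicular trans pairs.
Systematic placement gives 3 geometric isomers: PPh3 mer, Cl trans; PPh3 fac, Cl cis; PPh3 mer, Cl cis.

3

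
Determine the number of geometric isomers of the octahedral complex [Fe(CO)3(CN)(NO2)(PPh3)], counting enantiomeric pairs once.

An octahedron has six vertices in three trans pairs; every non-trans pair is cis.
The distinct arrangements are (4 in all): CO mer (3 arrangements); CO fac (chiral).

4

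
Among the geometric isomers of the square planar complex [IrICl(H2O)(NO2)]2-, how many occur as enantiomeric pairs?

There are 3 geometric isomers: (Cl/I trans, H2O/NO2 trans); (Cl/NO2 trans, H2O/I trans); (Cl/H2O trans, I/NO2 trans).
Each arrangement has an internal mirror plane or centre of symmetry, so none is chiral.

0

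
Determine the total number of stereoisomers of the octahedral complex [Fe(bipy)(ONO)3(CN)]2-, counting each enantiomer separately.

An octahedron has six vertices in three trans pairs; every non-trans pair is cis.
Each bipy is bidentate and must span two cis positions.
The distinct arrangements are (2 in all): ONO fac; ONO mer.
Each arrangement has an internal mirror plane or centre of symmetry, so none is chiral.

2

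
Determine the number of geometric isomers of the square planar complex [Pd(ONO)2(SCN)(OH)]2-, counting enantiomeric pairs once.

The distinct arrangements are (2 in all): ONO cis; ONO trans.

2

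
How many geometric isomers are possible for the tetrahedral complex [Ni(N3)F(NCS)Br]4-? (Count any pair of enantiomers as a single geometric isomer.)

1

In a tetrahedral complex all four positions are equivalent and every pair of ligands is adjacent — there is no cis/trans distinction.
Only one geometric arrangement is possible; it has no improper symmetry element, so it exists as a pair of enantiomers (2 stereoisomers).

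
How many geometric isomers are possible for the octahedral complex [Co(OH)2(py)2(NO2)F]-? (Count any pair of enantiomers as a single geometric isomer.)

6

In an octahedral complex each vertex has one trans partner and four cis neighbours.
The distinct arrangements are (6 in all): OH trans, py trans; OH cis, py cis (3 arrangements, 2 chiral); OH cis, py trans; OH trans, py cis.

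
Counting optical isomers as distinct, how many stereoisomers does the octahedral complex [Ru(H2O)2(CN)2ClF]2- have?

8

There are 6 geometric isomers: H2O trans, CN trans; H2O cis, CN trans; H2O trans, CN cis; H2O cis, CN cis (3 arrangements, 2 chiral).
Of these, 2 lack any improper symmetry element and so occur as enantiomeric pairs, giving 6 + 2 = 8 stereoisomers in total.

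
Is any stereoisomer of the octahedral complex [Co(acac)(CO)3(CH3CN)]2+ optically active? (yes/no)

The six octahedral sites form three mutually perpendicular trans pairs.
Each acac is bidentate and must span two cis positions.
Working through the distinct placements yields 2 geometric isomers: CO fac; CO mer.
Each arrangement has an internal mirror plane or centre of symmetry, so none is chiral.

no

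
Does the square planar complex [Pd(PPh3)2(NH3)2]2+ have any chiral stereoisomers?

In a square planar complex each vertex has one trans partner and two cis neighbours.
There are 2 geometric isomers: PPh3 cis; PPh3 trans.
Each arrangement has an internal mirror plane or centre of symmetry, so none is chiral.

no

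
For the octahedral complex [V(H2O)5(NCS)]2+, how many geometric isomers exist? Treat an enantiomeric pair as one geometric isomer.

An octahedron has six vertices in three trans pairs; every non-trans pair is cis.
Only one geometric arrangement is possible.

1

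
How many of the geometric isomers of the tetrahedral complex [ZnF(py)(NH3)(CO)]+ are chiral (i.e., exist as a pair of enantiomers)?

Only one geometric arrangement is possible; it has no improper symmetry element, so it exists as a pair of enantiomers (2 stereoisomers).

1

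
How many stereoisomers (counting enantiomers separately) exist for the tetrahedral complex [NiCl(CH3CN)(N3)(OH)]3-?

2

All four vertices of a tetrahedron are equivalent and mutually adjacent, so cis/trans isomerism cannot arise.
Only one geometric arrangement is possible; it has no improper symmetry element, so it exists as a pair of enantiomers (2 stereoisomers).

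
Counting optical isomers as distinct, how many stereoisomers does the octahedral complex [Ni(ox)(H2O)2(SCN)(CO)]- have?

6

The six octahedral sites form three mutually perpendicular trans pairs.
Each ox is bidentate and must span two cis positions.
Working through the distinct placements yields 4 geometric isomers: H2O cis (3 arrangements, 2 chiral); H2O trans.
Of these, 2 lack any improper symmetry element and so occur as enantiomeric pairs, giving 4 + 2 = 6 stereoisomers in total.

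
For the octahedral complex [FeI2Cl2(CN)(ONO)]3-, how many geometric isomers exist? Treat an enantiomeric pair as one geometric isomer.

In an octahedral complex each vertex has one trans partner and four cis neighbours.
Systematic placement gives 6 geometric isomers: I cis, Cl cis (3 arrangements, 2 chiral); I trans, Cl cis; I cis, Cl trans; I trans, Cl trans.

6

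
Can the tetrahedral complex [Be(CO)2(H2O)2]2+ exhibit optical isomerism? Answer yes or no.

All four vertices of a tetrahedron are equivalent and mutually adjacent, so cis/trans isomerism cannot arise.
Only one geometric arrangement is possible.

no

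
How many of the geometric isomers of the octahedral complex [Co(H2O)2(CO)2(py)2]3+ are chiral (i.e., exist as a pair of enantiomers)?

1

There are 5 geometric isomers: H2O trans, CO trans, py trans; H2O cis, CO trans, py cis; H2O cis, CO cis, py trans; H2O cis, CO cis, py cis (chiral); H2O trans, CO cis, py cis.
One of these lacks any improper symmetry element and so occurs as an enantiomeric pair, giving 5 + 1 = 6 stereoisomers in total.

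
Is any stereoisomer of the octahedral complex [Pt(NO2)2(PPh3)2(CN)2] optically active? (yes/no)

yes

The six octahedral sites form three mutually perpendicular trans pairs.
Working through the distinct placements yields 5 geometric isomers: NO2 trans, PPh3 trans, CN trans; NO2 cis, PPh3 cis, CN trans; NO2 cis, PPh3 trans, CN cis; NO2 cis, PPh3 cis, CN cis (chiral); NO2 trans, PPh3 cis, CN cis.
One of these lacks any improper symmetry element and so occurs as an enantiomeric pair, giving 5 + 1 = 6 stereoisomers in total.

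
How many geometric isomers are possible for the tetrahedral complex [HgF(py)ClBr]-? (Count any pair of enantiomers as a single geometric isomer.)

1

In a tetrahedral complex all four positions are equivalent and every pair of ligands is adjacent — there is no cis/trans distinction.
Only one geometric arrangement is possible; it has no improper symmetry element, so it exists as a pair of enantiomers (2 stereoisomers).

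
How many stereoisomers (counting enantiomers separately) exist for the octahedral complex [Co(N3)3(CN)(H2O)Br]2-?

5

The distinct arrangements are (4 in all): N3 mer (3 arrangements); N3 fac (chiral).
One of these lacks any improper symmetry element and so occurs as an enantiomeric pair, giving 4 + 1 = 5 stereoisomers in total.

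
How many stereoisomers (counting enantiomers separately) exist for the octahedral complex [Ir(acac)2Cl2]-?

3

In an octahedral complex each vertex has one trans partner and four cis neighbours.
Each acac is bidentate and must span two cis positions.
Systematic placement gives 2 geometric isomers: Cl trans; Cl cis (chiral).
One of these lacks any improper symmetry element and so occurs as an enantiomeric pair, giving 2 + 1 = 3 stereoisomers in total.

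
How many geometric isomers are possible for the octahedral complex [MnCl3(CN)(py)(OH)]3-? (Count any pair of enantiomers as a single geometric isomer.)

4

An octahedron has six vertices in three trans pairs; every non-trans pair is cis.
There are 4 geometric isomers: Cl mer (3 arrangements); Cl fac (chiral).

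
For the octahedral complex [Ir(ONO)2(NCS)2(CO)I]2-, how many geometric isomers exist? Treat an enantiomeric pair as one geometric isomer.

Systematic placement gives 6 geometric isomers: ONO trans, NCS trans; ONO cis, NCS cis (3 arrangements, 2 chiral); ONO trans, NCS cis; ONO cis, NCS trans.

6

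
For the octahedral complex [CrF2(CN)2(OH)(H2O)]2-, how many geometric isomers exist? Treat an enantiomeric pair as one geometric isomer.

6

An octahedron has six vertices in three trans pairs; every non-trans pair is cis.
Systematic placement gives 6 geometric isomers: F trans, CN trans; F cis, CN trans; F cis, CN cis (3 arrangements, 2 chiral); F trans, CN cis.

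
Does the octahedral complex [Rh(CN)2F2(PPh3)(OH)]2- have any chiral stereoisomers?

The six octahedral sites form three mutually perpendicular trans pairs.
Systematic placement gives 6 geometric isomers: CN trans, F trans; CN trans, F cis; CN cis, F cis (3 arrangements, 2 chiral); CN cis, F trans.
Of these, 2 lack any improper symmetry element and so occur as enantiomeric pairs, giving 6 + 2 = 8 stereoisomers in total.

yes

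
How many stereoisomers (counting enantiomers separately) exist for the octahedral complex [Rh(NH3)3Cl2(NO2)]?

3

In an octahedral complex each vertex has one trans partner and four cis neighbours.
There are 3 geometric isomers: NH3 mer, Cl trans; NH3 fac, Cl cis; NH3 mer, Cl cis.
Each arrangement has an internal mirror plane or centre of symmetry, so none is chiral.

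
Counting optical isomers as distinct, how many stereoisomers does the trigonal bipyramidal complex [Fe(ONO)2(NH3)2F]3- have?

In a trigonal bipyramid the two axial positions differ from the three equatorial ones.
Systematic enumeration (placing each ligand type in turn and discarding arrangements equivalent by rotation or reflection) gives 5 geometric isomers.
One of these lacks any improper symmetry element and so occurs as an enantiomeric pair, giving 5 + 1 = 6 stereoisomers in total.

6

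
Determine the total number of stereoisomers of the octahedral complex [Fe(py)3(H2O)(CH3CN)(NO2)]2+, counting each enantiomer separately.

In an octahedral complex each vertex has one trans partner and four cis neighbours.
Working through the distinct placements yields 4 geometric isomers: py mer (3 arrangements); py fac (chiral).
One of these lacks any improper symmetry element and so occurs as an enantiomeric pair, giving 4 + 1 = 5 stereoisomers in total.

5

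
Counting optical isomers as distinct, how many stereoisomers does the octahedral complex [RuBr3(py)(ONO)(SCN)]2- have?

5

Working through the distinct placements yields 4 geometric isomers: Br mer (3 arrangements); Br fac (chiral).
One of these lacks any improper symmetry element and so occurs as an enantiomeric pair, giving 4 + 1 = 5 stereoisomers in total.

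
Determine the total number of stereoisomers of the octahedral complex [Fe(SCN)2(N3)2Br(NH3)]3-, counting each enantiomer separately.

8

In an octahedral complex each vertex has one trans partner and four cis neighbours.
Working through the distinct placements yields 6 geometric isomers: SCN trans, N3 cis; SCN cis, N3 cis (3 arrangements, 2 chiral); SCN trans, N3 trans; SCN cis, N3 trans.
Of these, 2 lack any improper symmetry element and so occur as enantiomeric pairs, giving 6 + 2 = 8 stereoisomers in total.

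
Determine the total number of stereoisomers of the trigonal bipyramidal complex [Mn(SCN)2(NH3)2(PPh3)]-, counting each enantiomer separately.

In a trigonal bipyramid the two axial positions differ from the three equatorial ones.
Placing the ligands in turn and identifying arrangements related by rotation or reflection leaves 5 distinct geometric isomers.
One of these lacks any improper symmetry element and so occurs as an enantiomeric pair, giving 5 + 1 = 6 stereoisomers in total.

6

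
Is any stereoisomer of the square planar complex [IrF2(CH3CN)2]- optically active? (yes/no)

no

A square has two trans pairs of vertices; adjacent vertices are cis.
Systematic placement gives 2 geometric isomers: F cis; F trans.
Each arrangement has an internal mirror plane or centre of symmetry, so none is chiral.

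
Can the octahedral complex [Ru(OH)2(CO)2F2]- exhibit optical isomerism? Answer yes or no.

yes

The six octahedral sites form three mutually perpendicular trans pairs.
Systematic placement gives 5 geometric isomers: OH trans, CO trans, F trans; OH cis, CO trans, F cis; OH trans, CO cis, F cis; OH cis, CO cis, F cis (chiral); OH cis, CO cis, F trans.
One of these lacks any improper symmetry element and so occurs as an enantiomeric pair, giving 5 + 1 = 6 stereoisomers in total.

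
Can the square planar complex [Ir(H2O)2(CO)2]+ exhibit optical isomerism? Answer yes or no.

A square has two trans pairs of vertices; adjacent vertices are cis.
The distinct arrangements are (2 in all): H2O cis; H2O trans.
Each arrangement has an internal mirror plane or centre of symmetry, so none is chiral.

no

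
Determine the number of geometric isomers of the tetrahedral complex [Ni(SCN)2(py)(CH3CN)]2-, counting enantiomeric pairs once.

1

All four vertices of a tetrahedron are equivalent and mutually adjacent, so cis/trans isomerism cannot arise.
Only one geometric arrangement is possible.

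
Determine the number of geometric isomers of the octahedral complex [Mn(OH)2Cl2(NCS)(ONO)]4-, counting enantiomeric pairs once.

6

An octahedron has six vertices in three trans pairs; every non-trans pair is cis.
Working through the distinct placements yields 6 geometric isomers: OH cis, Cl trans; OH trans, Cl trans; OH cis, Cl cis (3 arrangements, 2 chiral); OH trans, Cl cis.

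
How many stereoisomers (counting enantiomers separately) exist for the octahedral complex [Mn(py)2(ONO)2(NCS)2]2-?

6

There are 5 geometric isomers: py trans, ONO trans, NCS trans; py cis, ONO cis, NCS trans; py trans, ONO cis, NCS cis; py cis, ONO cis, NCS cis (chiral); py cis, ONO trans, NCS cis.
One of these lacks any improper symmetry element and so occurs as an enantiomeric pair, giving 5 + 1 = 6 stereoisomers in total.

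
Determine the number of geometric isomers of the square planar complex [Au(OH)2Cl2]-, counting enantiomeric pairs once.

2

A square has two trans pairs of vertices; adjacent vertices are cis.
There are 2 geometric isomers: OH cis; OH trans.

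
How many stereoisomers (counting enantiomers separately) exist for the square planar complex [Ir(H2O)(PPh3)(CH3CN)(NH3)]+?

3

Working through the distinct placements yields 3 geometric isomers: (CH3CN/NH3 trans, H2O/PPh3 trans); (CH3CN/PPh3 trans, H2O/NH3 trans); (CH3CN/H2O trans, NH3/PPh3 trans).
Each arrangement has an internal mirror plane or centre of symmetry, so none is chiral.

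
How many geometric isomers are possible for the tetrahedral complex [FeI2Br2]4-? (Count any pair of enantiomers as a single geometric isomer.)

1

In a tetrahedral complex all four positions are equivalent and every pair of ligands is adjacent — there is no cis/trans distinction.
Only one geometric arrangement is possible.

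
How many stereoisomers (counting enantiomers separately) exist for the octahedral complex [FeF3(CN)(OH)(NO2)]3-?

Working through the distinct placements yields 4 geometric isomers: F mer (3 arrangements); F fac (chiral).
One of these lacks any improper symmetry element and so occurs as an enantiomeric pair, giving 4 + 1 = 5 stereoisomers in total.

5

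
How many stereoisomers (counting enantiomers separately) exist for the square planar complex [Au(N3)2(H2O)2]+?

2

The distinct arrangements are (2 in all): N3 cis; N3 trans.
Each arrangement has an internal mirror plane or centre of symmetry, so none is chiral.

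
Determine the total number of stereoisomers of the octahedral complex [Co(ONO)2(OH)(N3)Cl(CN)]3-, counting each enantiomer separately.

15

Placing the ligands in turn and identifying arrangements related by rotation or reflection leaves 9 distinct geometric isomers.
Of these, 6 lack any improper symmetry element and so occur as enantiomeric pairs, giving 9 + 6 = 15 stereoisomers in total.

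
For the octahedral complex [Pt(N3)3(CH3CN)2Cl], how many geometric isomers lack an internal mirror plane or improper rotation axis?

In an octahedral complex each vertex has one trans partner and four cis neighbours.
Working through the distinct placements yields 3 geometric isomers: N3 mer, CH3CN trans; N3 mer, CH3CN cis; N3 fac, CH3CN cis.
Each arrangement has an internal mirror plane or centre of symmetry, so none is chiral.

0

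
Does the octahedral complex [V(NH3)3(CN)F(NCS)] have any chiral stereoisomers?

yes

In an octahedral complex each vertex has one trans partner and four cis neighbours.
There are 4 geometric isomers: NH3 mer (3 arrangements); NH3 fac (chiral).
One of these lacks any improper symmetry element and so occurs as an enantiomeric pair, giving 4 + 1 = 5 stereoisomers in total.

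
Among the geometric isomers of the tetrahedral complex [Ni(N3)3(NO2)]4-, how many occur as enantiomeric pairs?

Only one geometric arrangement is possible.

0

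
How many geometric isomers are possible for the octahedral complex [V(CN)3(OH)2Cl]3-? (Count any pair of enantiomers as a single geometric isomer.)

The six octahedral sites form three mutually perpendicular trans pairs.
Systematic placement gives 3 geometric isomers: CN mer, OH trans; CN mer, OH cis; CN fac, OH cis.

3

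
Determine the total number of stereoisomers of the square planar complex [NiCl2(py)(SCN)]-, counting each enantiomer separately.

2

In a square planar complex each vertex has one trans partner and two cis neighbours.
There are 2 geometric isomers: Cl cis; Cl trans.
Each arrangement has an internal mirror plane or centre of symmetry, so none is chiral.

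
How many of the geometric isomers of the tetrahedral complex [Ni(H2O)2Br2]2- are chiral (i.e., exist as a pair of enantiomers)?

In a tetrahedral complex all four positions are equivalent and every pair of ligands is adjacent — there is no cis/trans distinction.
Only one geometric arrangement is possible.

0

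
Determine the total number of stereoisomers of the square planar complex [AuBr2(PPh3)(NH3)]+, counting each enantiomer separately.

2

Working through the distinct placements yields 2 geometric isomers: Br cis; Br trans.
Each arrangement has an internal mirror plane or centre of symmetry, so none is chiral.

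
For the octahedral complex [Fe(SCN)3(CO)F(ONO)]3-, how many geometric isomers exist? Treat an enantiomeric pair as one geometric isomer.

In an octahedral complex each vertex has one trans partner and four cis neighbours.
Working through the distinct placements yields 4 geometric isomers: SCN mer (3 arrangements); SCN fac (chiral).

4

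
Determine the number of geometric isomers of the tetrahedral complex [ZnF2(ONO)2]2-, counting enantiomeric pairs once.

All four vertices of a tetrahedron are equivalent and mutually adjacent, so cis/trans isomerism cannot arise.
Only one geometric arrangement is possible.

1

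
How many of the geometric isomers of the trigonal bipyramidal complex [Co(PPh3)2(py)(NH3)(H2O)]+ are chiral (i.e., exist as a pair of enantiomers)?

In a trigonal bipyramid the two axial positions differ from the three equatorial ones.
Exhaustive case analysis gives 7 geometric isomers.
Of these, 3 lack any improper symmetry element and so occur as enantiomeric pairs, giving 7 + 3 = 10 stereoisomers in total.

3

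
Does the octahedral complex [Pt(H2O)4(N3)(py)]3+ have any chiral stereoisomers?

no

In an octahedral complex each vertex has one trans partner and four cis neighbours.
The distinct arrangements are (2 in all): N3 and py mutually trans; N3 and py mutually cis.
Each arrangement has an internal mirror plane or centre of symmetry, so none is chiral.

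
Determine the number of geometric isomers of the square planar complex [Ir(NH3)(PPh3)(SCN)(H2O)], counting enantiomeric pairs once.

The distinct arrangements are (3 in all): (H2O/PPh3 trans, NH3/SCN trans); (H2O/SCN trans, NH3/PPh3 trans); (H2O/NH3 trans, PPh3/SCN trans).

3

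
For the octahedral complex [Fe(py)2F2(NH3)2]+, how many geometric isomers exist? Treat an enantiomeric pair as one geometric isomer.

An octahedron has six vertices in three trans pairs; every non-trans pair is cis.
The distinct arrangements are (5 in all): py trans, F trans, NH3 trans; py cis, F trans, NH3 cis; py trans, F cis, NH3 cis; py cis, F cis, NH3 cis (chiral); py cis, F cis, NH3 trans.

5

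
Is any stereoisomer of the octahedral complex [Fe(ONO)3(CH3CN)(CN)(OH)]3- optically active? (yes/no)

The six octahedral sites form three mutually perpendicular trans pairs.
There are 4 geometric isomers: ONO mer (3 arrangements); ONO fac (chiral).
One of these lacks any improper symmetry element and so occurs as an enantiomeric pair, giving 4 + 1 = 5 stereoisomers in total.

yes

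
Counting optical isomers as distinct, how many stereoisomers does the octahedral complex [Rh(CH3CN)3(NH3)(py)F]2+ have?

In an octahedral complex each vertex has one trans partner and four cis neighbours.
There are 4 geometric isomers: CH3CN mer (3 arrangements); CH3CN fac (chiral).
One of these lacks any improper symmetry element and so occurs as an enantiomeric pair, giving 4 + 1 = 5 stereoisomers in total.

5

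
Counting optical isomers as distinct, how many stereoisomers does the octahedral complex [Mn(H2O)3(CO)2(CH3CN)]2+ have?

3

In an octahedral complex each vertex has one trans partner and four cis neighbours.
Systematic placement gives 3 geometric isomers: H2O mer, CO cis; H2O mer, CO trans; H2O fac, CO cis.
Each arrangement has an internal mirror plane or centre of symmetry, so none is chiral.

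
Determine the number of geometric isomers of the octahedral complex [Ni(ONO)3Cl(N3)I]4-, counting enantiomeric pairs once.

In an octahedral complex each vertex has one trans partner and four cis neighbours.
The distinct arrangements are (4 in all): ONO mer (3 arrangements); ONO fac (chiral).

4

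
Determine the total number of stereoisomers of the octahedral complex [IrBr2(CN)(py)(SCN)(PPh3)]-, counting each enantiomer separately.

In an octahedral complex each vertex has one trans partner and four cis neighbours.
Systematic enumeration (placing each ligand type in turn and discarding arrangements equivalent by rotation or reflection) gives 9 geometric isomers.
Of these, 6 lack any improper symmetry element and so occur as enantiomeric pairs, giving 9 + 6 = 15 stereoisomers in total.

15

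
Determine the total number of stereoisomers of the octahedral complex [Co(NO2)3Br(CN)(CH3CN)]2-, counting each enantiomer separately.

5

An octahedron has six vertices in three trans pairs; every non-trans pair is cis.
Systematic placement gives 4 geometric isomers: NO2 mer (3 arrangements); NO2 fac (chiral).
One of these lacks any improper symmetry element and so occurs as an enantiomeric pair, giving 4 + 1 = 5 stereoisomers in total.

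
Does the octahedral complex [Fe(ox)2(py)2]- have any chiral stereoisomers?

yes

In an octahedral complex each vertex has one trans partner and four cis neighbours.
Each ox is bidentate and must span two cis positions.
Systematic placement gives 2 geometric isomers: py trans; py cis (chiral).
One of these lacks any improper symmetry element and so occurs as an enantiomeric pair, giving 2 + 1 = 3 stereoisomers in total.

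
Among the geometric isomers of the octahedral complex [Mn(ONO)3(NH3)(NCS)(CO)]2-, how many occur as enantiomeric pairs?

1

There are 4 geometric isomers: ONO mer (3 arrangements); ONO fac (chiral).
One of these lacks any improper symmetry element and so occurs as an enantiomeric pair, giving 4 + 1 = 5 stereoisomers in total.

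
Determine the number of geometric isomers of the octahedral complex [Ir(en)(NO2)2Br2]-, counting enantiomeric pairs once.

In an octahedral complex each vertex has one trans partner and four cis neighbours.
Each en is bidentate and must span two cis positions.
Working through the distinct placements yields 3 geometric isomers: NO2 cis, Br trans; NO2 cis, Br cis (chiral); NO2 trans, Br cis.

3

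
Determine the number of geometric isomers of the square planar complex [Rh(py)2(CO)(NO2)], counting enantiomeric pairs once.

2

In a square planar complex each vertex has one trans partner and two cis neighbours.
The distinct arrangements are (2 in all): py cis; py trans.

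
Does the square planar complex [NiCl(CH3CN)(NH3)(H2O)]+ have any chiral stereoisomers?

A square has two trans pairs of vertices; adjacent vertices are cis.
The distinct arrangements are (3 in all): (CH3CN/H2O trans, Cl/NH3 trans); (CH3CN/NH3 trans, Cl/H2O trans); (CH3CN/Cl trans, H2O/NH3 trans).
Each arrangement has an internal mirror plane or centre of symmetry, so none is chiral.

no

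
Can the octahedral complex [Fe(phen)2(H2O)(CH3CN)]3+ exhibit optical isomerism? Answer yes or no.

Each phen is bidentate and must span two cis positions.
There are 2 geometric isomers: H2O and CH3CN mutually trans; H2O and CH3CN mutually cis (chiral).
One of these lacks any improper symmetry element and so occurs as an enantiomeric pair, giving 2 + 1 = 3 stereoisomers in total.

yes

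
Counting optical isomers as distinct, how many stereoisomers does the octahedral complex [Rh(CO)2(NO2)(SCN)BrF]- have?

15

An octahedron has six vertices in three trans pairs; every non-trans pair is cis.
Exhaustive case analysis gives 9 geometric isomers.
Of these, 6 lack any improper symmetry element and so occur as enantiomeric pairs, giving 9 + 6 = 15 stereoisomers in total.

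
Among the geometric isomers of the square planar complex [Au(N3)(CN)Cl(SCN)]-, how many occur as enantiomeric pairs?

In a square planar complex each vertex has one trans partner and two cis neighbours.
Working through the distinct placements yields 3 geometric isomers: (CN/N3 trans, Cl/SCN trans); (CN/SCN trans, Cl/N3 trans); (CN/Cl trans, N3/SCN trans).
Each arrangement has an internal mirror plane or centre of symmetry, so none is chiral.

0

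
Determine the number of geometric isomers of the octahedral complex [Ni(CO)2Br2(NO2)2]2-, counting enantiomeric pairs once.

Working through the distinct placements yields 5 geometric isomers: CO trans, Br trans, NO2 trans; CO cis, Br trans, NO2 cis; CO cis, Br cis, NO2 trans; CO cis, Br cis, NO2 cis (chiral); CO trans, Br cis, NO2 cis.

5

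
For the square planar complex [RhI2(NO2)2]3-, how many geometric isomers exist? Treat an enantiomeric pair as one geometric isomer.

2

A square has two trans pairs of vertices; adjacent vertices are cis.
The distinct arrangements are (2 in all): I cis; I trans.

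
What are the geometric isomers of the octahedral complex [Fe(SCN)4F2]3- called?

The six octahedral sites form three mutually perpendicular trans pairs.
The distinct arrangements are (2 in all): F trans; F cis.

cis and trans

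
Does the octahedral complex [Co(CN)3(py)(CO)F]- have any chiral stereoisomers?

An octahedron has six vertices in three trans pairs; every non-trans pair is cis.
The distinct arrangements are (4 in all): CN mer (3 arrangements); CN fac (chiral).
One of these lacks any improper symmetry element and so occurs as an enantiomeric pair, giving 4 + 1 = 5 stereoisomers in total.

yes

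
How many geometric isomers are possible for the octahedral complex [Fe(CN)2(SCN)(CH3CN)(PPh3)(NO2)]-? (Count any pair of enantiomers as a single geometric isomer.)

9

An octahedron has six vertices in three trans pairs; every non-trans pair is cis.
Placing the ligands in turn and identifying arrangements related by rotation or reflection leaves 9 distinct geometric isomers.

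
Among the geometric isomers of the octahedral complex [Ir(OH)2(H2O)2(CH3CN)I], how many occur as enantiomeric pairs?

The six octahedral sites form three mutually perpendicular trans pairs.
Systematic placement gives 6 geometric isomers: OH trans, H2O cis; OH cis, H2O cis (3 arrangements, 2 chiral); OH trans, H2O trans; OH cis, H2O trans.
Of these, 2 lack any improper symmetry element and so occur as enantiomeric pairs, giving 6 + 2 = 8 stereoisomers in total.

2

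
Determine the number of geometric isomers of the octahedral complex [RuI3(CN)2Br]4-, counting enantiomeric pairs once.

The distinct arrangements are (3 in all): I mer, CN cis; I mer, CN trans; I fac, CN cis.

3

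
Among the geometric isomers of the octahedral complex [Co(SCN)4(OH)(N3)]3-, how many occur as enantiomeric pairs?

0

The six octahedral sites form three mutually perpendicular trans pairs.
There are 2 geometric isomers: OH and N3 mutually trans; OH and N3 mutually cis.
Each arrangement has an internal mirror plane or centre of symmetry, so none is chiral.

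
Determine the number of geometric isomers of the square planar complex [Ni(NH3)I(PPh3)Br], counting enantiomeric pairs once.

3

There are 3 geometric isomers: (Br/NH3 trans, I/PPh3 trans); (Br/PPh3 trans, I/NH3 trans); (Br/I trans, NH3/PPh3 trans).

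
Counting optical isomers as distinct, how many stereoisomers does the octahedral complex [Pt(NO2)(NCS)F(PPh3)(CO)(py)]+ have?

30

Placing the ligands in turn and identifying arrangements related by rotation or reflection leaves 15 distinct geometric isomers.
Of these, 15 lack any improper symmetry element and so occur as enantiomeric pairs, giving 15 + 15 = 30 stereoisomers in total.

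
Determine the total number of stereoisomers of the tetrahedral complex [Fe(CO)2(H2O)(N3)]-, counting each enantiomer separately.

1

In a tetrahedral complex all four positions are equivalent and every pair of ligands is adjacent — there is no cis/trans distinction.
Only one geometric arrangement is possible.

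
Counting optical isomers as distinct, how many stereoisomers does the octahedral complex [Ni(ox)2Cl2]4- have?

3

An octahedron has six vertices in three trans pairs; every non-trans pair is cis.
Each ox is bidentate and must span two cis positions.
Working through the distinct placements yields 2 geometric isomers: Cl trans; Cl cis (chiral).
One of these lacks any improper symmetry element and so occurs as an enantiomeric pair, giving 2 + 1 = 3 stereoisomers in total.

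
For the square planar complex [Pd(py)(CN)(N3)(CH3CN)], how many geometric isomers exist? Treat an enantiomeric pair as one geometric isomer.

3

In a square planar complex each vertex has one trans partner and two cis neighbours.
There are 3 geometric isomers: (CH3CN/N3 trans, CN/py trans); (CH3CN/py trans, CN/N3 trans); (CH3CN/CN trans, N3/py trans).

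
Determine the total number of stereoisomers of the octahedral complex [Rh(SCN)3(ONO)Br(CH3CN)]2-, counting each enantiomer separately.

In an octahedral complex each vertex has one trans partner and four cis neighbours.
Systematic placement gives 4 geometric isomers: SCN mer (3 arrangements); SCN fac (chiral).
One of these lacks any improper symmetry element and so occurs as an enantiomeric pair, giving 4 + 1 = 5 stereoisomers in total.

5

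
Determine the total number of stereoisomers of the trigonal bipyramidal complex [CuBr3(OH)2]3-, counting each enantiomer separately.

A trigonal bipyramid has two axial and three equatorial sites, which are chemically inequivalent.
There are 3 geometric isomers: OH both equatorial; OH one axial, one equatorial; OH both axial.
Each arrangement has an internal mirror plane or centre of symmetry, so none is chiral.

3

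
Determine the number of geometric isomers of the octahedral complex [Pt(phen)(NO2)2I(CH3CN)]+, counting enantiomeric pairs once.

An octahedron has six vertices in three trans pairs; every non-trans pair is cis.
Each phen is bidentate and must span two cis positions.
The distinct arrangements are (4 in all): NO2 cis (3 arrangements, 2 chiral); NO2 trans.

4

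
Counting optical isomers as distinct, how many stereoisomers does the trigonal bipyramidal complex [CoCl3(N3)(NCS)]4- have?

4

A trigonal bipyramid has two axial and three equatorial sites, which are chemically inequivalent.
The distinct arrangements are (4 in all): N3 equatorial, NCS equatorial; N3 axial, NCS equatorial; N3 equatorial, NCS axial; N3 axial, NCS axial.
Each arrangement has an internal mirror plane or centre of symmetry, so none is chiral.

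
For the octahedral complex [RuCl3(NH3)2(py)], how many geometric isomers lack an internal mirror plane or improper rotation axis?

There are 3 geometric isomers: Cl mer, NH3 cis; Cl mer, NH3 trans; Cl fac, NH3 cis.
Each arrangement has an internal mirror plane or centre of symmetry, so none is chiral.

0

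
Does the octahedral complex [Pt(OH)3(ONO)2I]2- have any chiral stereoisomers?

The six octahedral sites form three mutually perpendicular trans pairs.
The distinct arrangements are (3 in all): OH mer, ONO trans; OH fac, ONO cis; OH mer, ONO cis.
Each arrangement has an internal mirror plane or centre of symmetry, so none is chiral.

no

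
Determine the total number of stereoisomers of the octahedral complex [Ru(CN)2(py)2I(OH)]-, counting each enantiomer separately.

The six octahedral sites form three mutually perpendicular trans pairs.
The distinct arrangements are (6 in all): CN trans, py trans; CN trans, py cis; CN cis, py trans; CN cis, py cis (3 arrangements, 2 chiral).
Of these, 2 lack any improper symmetry element and so occur as enantiomeric pairs, giving 6 + 2 = 8 stereoisomers in total.

8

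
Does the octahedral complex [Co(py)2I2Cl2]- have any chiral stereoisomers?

An octahedron has six vertices in three trans pairs; every non-trans pair is cis.
The distinct arrangements are (5 in all): py trans, I trans, Cl trans; py cis, I cis, Cl trans; py trans, I cis, Cl cis; py cis, I cis, Cl cis (chiral); py cis, I trans, Cl cis.
One of these lacks any improper symmetry element and so occurs as an enantiomeric pair, giving 5 + 1 = 6 stereoisomers in total.

yes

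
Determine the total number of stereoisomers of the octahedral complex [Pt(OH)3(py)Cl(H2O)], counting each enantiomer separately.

Working through the distinct placements yields 4 geometric isomers: OH mer (3 arrangements); OH fac (chiral).
One of these lacks any improper symmetry element and so occurs as an enantiomeric pair, giving 4 + 1 = 5 stereoisomers in total.

5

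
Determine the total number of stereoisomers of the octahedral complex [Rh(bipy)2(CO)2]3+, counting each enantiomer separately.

3

An octahedron has six vertices in three trans pairs; every non-trans pair is cis.
Each bipy is bidentate and must span two cis positions.
Working through the distinct placements yields 2 geometric isomers: CO trans; CO cis (chiral).
One of these lacks any improper symmetry element and so occurs as an enantiomeric pair, giving 2 + 1 = 3 stereoisomers in total.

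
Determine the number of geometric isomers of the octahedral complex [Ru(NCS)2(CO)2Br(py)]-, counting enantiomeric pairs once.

6

The six octahedral sites form three mutually perpendicular trans pairs.
Systematic placement gives 6 geometric isomers: NCS cis, CO cis (3 arrangements, 2 chiral); NCS trans, CO cis; NCS cis, CO trans; NCS trans, CO trans.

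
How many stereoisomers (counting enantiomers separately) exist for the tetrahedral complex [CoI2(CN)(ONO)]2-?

In a tetrahedral complex all four positions are equivalent and every pair of ligands is adjacent — there is no cis/trans distinction.
Only one geometric arrangement is possible.

1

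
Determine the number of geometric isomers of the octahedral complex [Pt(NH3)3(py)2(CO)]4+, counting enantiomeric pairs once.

An octahedron has six vertices in three trans pairs; every non-trans pair is cis.
The distinct arrangements are (3 in all): NH3 mer, py trans; NH3 fac, py cis; NH3 mer, py cis.

3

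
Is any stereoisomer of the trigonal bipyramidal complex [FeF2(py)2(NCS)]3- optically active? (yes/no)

In a trigonal bipyramid the two axial positions differ from the three equatorial ones.
Exhaustive case analysis gives 5 geometric isomers.
One of these lacks any improper symmetry element and so occurs as an enantiomeric pair, giving 5 + 1 = 6 stereoisomers in total.

yes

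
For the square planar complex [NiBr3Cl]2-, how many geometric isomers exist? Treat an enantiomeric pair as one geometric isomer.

1

A square has two trans pairs of vertices; adjacent vertices are cis.
Only one geometric arrangement is possible.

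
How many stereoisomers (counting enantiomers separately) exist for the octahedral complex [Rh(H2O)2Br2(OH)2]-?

An octahedron has six vertices in three trans pairs; every non-trans pair is cis.
Systematic placement gives 5 geometric isomers: H2O trans, Br trans, OH trans; H2O cis, Br trans, OH cis; H2O cis, Br cis, OH trans; H2O cis, Br cis, OH cis (chiral); H2O trans, Br cis, OH cis.
One of these lacks any improper symmetry element and so occurs as an enantiomeric pair, giving 5 + 1 = 6 stereoisomers in total.

6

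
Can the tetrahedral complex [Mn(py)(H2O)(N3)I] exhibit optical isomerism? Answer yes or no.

yes

All four vertices of a tetrahedron are equivalent and mutually adjacent, so cis/trans isomerism cannot arise.
Only one geometric arrangement is possible; it has no improper symmetry element, so it exists as a pair of enantiomers (2 stereoisomers).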